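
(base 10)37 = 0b100101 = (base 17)23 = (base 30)17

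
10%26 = 10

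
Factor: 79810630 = 2^1 * 5^1 * 97^1 * 82279^1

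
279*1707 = 476253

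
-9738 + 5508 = -4230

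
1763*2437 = 4296431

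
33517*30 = 1005510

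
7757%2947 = 1863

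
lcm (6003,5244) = 456228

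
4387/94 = 46 + 63/94 ≈ 46.67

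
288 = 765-477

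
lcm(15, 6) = 30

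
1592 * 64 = 101888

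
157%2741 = 157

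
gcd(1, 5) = 1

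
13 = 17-4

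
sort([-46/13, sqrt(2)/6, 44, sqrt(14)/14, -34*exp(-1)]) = [-34*exp(-1), -46/13, sqrt(2)/6, sqrt(14)/14, 44]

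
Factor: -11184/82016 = -1*2^(-1)*3^1*11^(-1) = -3/22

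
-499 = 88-587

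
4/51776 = 1/12944 ≈ 0.0000773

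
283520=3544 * 80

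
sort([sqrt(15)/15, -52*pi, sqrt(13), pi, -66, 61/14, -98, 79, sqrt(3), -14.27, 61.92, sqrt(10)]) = [-52*pi, -98, -66, -14.27, sqrt(15)/15, sqrt(3), pi, sqrt(10), sqrt(13), 61/14, 61.92, 79]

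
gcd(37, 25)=1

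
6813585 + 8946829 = 15760414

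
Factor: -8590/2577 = -1*2^1*3^(-1)*5^1 = -10/3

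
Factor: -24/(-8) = 3^1 = 3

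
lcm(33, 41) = 1353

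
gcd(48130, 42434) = 2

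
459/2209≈0.208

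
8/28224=1/3528 ≈ 0.000283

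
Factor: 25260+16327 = 7^1 * 13^1 * 457^1 = 41587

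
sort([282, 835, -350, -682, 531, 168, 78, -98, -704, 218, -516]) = [-704, -682, -516, -350, -98, 78, 168, 218, 282, 531, 835]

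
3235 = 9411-6176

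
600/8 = 75 = 75.00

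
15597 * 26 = 405522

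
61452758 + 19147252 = 80600010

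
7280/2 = 3640 = 3640.00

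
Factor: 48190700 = 2^2*5^2*547^1*881^1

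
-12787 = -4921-7866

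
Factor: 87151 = 87151^1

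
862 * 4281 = 3690222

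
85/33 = 2 + 19/33 ≈ 2.58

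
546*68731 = 37527126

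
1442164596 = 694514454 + 747650142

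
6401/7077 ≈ 0.904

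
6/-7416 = -1/1236 ≈ -0.000809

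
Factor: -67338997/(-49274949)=3^(-1) * 11^1 * 67^(-1) * 245149^(-1) * 6121727^1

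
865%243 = 136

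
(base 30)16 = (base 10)36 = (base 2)100100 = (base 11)33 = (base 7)51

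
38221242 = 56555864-18334622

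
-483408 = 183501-666909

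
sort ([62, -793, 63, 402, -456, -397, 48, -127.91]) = [-793, -456, -397, -127.91, 48, 62, 63, 402]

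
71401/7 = 10200 + 1/7 ≈ 10200.14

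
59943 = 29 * 2067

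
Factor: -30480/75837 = -1*2^4*5^1*17^(-1)*127^1*1487^(-1) = -10160/25279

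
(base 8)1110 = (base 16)248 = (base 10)584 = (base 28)ko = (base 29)k4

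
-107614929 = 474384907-581999836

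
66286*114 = 7556604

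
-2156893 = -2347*919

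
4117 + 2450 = 6567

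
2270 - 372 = 1898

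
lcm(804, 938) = 5628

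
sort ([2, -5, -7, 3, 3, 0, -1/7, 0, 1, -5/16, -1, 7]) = [-7, -5, -1, -5/16, -1/7, 0, 0, 1, 2, 3, 3, 7]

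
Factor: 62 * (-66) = -1 * 2^2 * 3^1 * 11^1 * 31^1 = -4092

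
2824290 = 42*67245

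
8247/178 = 46 + 59/178 ≈ 46.33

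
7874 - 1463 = 6411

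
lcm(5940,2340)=77220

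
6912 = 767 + 6145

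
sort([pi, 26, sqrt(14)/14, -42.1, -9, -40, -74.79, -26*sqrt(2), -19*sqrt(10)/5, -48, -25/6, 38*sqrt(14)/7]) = [-74.79, -48, -42.1, -40, -26*sqrt(2), -19*sqrt(10)/5, -9, -25/6, sqrt(14)/14, pi, 38*sqrt(14)/7, 26]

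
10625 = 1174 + 9451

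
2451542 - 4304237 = -1852695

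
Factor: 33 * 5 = 3^1 * 5^1 * 11^1 = 165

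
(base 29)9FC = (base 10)8016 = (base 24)DM0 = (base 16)1F50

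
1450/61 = 23 + 47/61 ≈ 23.77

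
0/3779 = 0 = 0.00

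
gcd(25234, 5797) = 341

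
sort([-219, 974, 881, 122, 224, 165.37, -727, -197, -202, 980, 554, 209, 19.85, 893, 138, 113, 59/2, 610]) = [-727, -219, -202, -197, 19.85, 59/2, 113, 122, 138, 165.37, 209, 224, 554, 610, 881, 893, 974, 980]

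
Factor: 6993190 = 2^1*5^1*699319^1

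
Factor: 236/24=2^(-1)*3^(-1)*59^1=59/6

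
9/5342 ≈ 0.00168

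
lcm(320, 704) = 3520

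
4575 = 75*61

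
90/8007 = 30/2669 ≈ 0.0112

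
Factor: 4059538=2^1 * 7^1 * 289967^1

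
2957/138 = 21 + 59/138 ≈ 21.43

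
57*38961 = 2220777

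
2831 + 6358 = 9189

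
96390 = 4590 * 21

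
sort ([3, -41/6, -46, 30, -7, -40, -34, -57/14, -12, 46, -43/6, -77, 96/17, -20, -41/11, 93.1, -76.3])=[-77, -76.3, -46, -40, -34, -20, -12, -43/6, -7, -41/6, -57/14, -41/11, 3, 96/17, 30, 46, 93.1]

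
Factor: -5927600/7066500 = -1*2^2*3^(-1)*5^(-1)*29^1*73^1*673^(-1) = -8468/10095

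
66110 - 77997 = -11887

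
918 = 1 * 918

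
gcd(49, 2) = 1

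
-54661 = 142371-197032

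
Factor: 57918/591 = 2^1*7^2 = 98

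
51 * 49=2499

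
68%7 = 5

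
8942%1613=877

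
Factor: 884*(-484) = -1*2^4*11^2*13^1*17^1 = -427856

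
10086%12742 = 10086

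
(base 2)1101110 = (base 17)68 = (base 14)7c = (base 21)55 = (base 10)110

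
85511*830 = 70974130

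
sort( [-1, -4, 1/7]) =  [-4, -1, 1/7]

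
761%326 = 109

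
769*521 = 400649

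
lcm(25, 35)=175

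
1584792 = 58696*27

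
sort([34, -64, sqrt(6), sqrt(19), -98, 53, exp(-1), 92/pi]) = [-98, -64, exp(-1), sqrt(6), sqrt(19), 92/pi, 34, 53]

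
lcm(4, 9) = 36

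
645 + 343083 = 343728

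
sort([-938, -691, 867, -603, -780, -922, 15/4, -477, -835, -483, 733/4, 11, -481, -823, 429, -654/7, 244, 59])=[-938, -922, -835, -823, -780, -691, -603, -483, -481, -477, -654/7, 15/4, 11, 59, 733/4, 244, 429, 867]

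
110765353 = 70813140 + 39952213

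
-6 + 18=12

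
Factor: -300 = -1*2^2*3^1*5^2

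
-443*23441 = -10384363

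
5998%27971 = 5998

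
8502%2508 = 978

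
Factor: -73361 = -1*73361^1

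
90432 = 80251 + 10181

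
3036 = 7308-4272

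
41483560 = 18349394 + 23134166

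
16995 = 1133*15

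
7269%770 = 339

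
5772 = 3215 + 2557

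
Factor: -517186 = -1 * 2^1 * 29^1 * 37^1 * 241^1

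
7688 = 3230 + 4458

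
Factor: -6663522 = -1*2^1*3^1*1110587^1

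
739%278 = 183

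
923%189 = 167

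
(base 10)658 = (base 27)oa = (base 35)is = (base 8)1222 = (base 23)15e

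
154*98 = 15092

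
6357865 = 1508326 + 4849539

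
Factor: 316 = 2^2*79^1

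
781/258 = 3 + 7/258 ≈ 3.03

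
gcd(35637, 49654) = 1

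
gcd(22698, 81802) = 2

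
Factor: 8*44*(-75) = -1*2^5*3^1*5^2*11^1 = -26400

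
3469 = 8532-5063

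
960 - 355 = 605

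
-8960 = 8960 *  (-1)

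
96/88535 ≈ 0.00108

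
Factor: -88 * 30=-1 * 2^4 * 3^1 * 5^1 * 11^1=-2640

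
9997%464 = 253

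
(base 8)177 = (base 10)127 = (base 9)151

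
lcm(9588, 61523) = 738276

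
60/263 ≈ 0.228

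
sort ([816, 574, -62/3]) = [-62/3, 574, 816]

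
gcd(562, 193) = 1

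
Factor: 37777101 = 3^1*727^1*17321^1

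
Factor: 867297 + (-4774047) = -1 * 2^1 * 3^1 * 5^3 * 5209^1 = -3906750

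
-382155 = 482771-864926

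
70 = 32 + 38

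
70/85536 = 35/42768 ≈ 0.000818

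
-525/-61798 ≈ 0.00850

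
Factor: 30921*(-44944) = -1*2^4*3^1*11^1*53^2*937^1 = -1389713424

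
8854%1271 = 1228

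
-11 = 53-64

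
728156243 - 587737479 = 140418764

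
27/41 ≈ 0.659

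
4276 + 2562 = 6838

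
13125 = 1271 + 11854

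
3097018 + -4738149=-1641131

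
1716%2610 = 1716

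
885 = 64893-64008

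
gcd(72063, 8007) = 8007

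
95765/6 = 15960 + 5/6 ≈ 15960.83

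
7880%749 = 390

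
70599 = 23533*3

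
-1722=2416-4138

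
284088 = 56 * 5073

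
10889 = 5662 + 5227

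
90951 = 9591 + 81360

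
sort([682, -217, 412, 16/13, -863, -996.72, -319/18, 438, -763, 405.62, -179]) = [-996.72, -863, -763, -217, -179, -319/18, 16/13, 405.62, 412, 438, 682]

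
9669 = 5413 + 4256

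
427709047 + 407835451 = 835544498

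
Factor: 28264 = 2^3*3533^1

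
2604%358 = 98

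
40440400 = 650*62216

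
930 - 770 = 160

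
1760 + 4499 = 6259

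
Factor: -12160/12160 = -1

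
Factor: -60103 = -1*60103^1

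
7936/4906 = 1 + 1515/2453≈1.62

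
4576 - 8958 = -4382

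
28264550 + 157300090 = 185564640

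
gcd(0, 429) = 429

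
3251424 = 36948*88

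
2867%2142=725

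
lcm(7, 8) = 56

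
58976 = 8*7372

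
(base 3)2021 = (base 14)45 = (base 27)27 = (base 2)111101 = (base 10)61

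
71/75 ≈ 0.947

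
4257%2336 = 1921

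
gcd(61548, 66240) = 276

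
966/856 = 483/428 ≈ 1.13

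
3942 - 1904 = 2038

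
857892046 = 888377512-30485466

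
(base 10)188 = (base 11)161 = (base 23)84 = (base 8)274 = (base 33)5n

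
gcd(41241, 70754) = 1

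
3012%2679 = 333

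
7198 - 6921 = 277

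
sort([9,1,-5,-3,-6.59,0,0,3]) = [-6.59,-5,-3,0,0,1,3,9]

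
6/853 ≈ 0.00703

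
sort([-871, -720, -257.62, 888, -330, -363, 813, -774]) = [-871, -774, -720, -363, -330, -257.62, 813, 888]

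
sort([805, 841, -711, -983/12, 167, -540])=[-711, -540, -983/12, 167, 805, 841]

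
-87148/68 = -1281 - 10/17 ≈ -1281.59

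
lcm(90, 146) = 6570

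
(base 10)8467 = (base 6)103111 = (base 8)20423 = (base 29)a1s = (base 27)bgg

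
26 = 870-844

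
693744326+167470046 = 861214372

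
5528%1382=0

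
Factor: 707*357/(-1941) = -1*7^2*17^1*101^1*647^(-1) = -84133/647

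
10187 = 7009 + 3178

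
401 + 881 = 1282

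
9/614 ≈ 0.0147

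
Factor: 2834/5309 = 2^1 * 13^1 * 109^1 * 5309^(-1)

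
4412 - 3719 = 693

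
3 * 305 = 915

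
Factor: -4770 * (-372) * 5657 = 2^3 * 3^3 * 5^1 * 31^1 * 53^1 * 5657^1 = 10038007080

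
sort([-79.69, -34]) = [-79.69, -34]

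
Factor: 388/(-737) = -1 * 2^2 * 11^(-1) * 67^(-1) * 97^1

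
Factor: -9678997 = -1 * 73^1 * 132589^1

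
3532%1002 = 526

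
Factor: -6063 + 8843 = 2^2*5^1*139^1 = 2780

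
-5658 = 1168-6826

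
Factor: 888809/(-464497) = -1*11^(-1)*42227^(-1)*888809^1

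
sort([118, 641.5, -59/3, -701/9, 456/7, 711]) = [-701/9, -59/3, 456/7, 118, 641.5, 711]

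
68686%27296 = 14094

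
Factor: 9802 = 2^1 * 13^2 * 29^1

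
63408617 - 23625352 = 39783265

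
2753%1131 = 491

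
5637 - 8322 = -2685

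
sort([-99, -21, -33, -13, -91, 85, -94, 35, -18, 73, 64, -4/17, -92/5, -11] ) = [-99, -94, -91, -33, -21, -92/5, -18, -13, -11, -4/17, 35, 64, 73, 85] 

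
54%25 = 4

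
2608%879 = 850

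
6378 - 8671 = -2293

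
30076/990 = 15038/495 ≈ 30.38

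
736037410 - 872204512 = -136167102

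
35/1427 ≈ 0.0245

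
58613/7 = 8373+2/7 ≈ 8373.29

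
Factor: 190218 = 2^1*3^1*7^2*647^1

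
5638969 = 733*7693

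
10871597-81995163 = -71123566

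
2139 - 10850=-8711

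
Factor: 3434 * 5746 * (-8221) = -1 * 2^2 * 13^2 * 17^2 * 101^1 * 8221^1 = -162214831844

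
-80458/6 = -13409 - 2/3 ≈ -13409.67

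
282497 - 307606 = -25109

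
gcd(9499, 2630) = 1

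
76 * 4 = 304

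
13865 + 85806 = 99671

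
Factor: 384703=11^1*41^1*853^1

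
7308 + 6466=13774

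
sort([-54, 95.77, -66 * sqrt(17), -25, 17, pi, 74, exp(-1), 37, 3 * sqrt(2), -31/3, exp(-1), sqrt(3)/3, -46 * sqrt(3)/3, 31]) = [-66 * sqrt(17), -54, -46 * sqrt(3)/3, -25, -31/3, exp(-1), exp(-1), sqrt(3)/3, pi, 3 * sqrt(2), 17, 31, 37, 74, 95.77]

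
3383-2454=929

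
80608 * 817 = 65856736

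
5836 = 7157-1321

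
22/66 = 1/3 ≈ 0.333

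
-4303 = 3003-7306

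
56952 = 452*126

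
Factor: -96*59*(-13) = 2^5*3^1*13^1*59^1 = 73632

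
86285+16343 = 102628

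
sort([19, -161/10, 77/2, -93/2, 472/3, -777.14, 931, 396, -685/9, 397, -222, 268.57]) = [-777.14, -222, -685/9, -93/2, -161/10, 19, 77/2, 472/3, 268.57, 396, 397, 931]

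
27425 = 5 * 5485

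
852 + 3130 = 3982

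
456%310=146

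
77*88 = 6776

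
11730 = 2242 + 9488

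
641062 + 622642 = 1263704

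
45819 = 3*15273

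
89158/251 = 355 + 53/251 ≈ 355.21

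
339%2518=339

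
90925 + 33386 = 124311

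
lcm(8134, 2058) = 170814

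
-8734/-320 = 4367/160 ≈ 27.29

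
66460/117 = 568 + 4/117 ≈ 568.03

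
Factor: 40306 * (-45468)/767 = -1 * 2^3 * 3^3 * 7^1 * 13^ (-1) * 59^ (-1) * 421^1 * 2879^1 = -1832633208/767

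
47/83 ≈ 0.566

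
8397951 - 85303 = 8312648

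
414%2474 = 414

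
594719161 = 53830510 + 540888651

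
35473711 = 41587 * 853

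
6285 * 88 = 553080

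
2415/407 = 5 + 380/407 ≈ 5.93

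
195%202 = 195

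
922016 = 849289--72727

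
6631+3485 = 10116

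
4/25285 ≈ 0.000158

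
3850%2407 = 1443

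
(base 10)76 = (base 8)114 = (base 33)2a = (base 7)136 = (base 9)84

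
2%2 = 0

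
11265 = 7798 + 3467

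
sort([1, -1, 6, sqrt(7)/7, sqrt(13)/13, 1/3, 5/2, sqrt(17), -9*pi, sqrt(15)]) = [-9*pi, -1, sqrt(13)/13, 1/3, sqrt(7)/7, 1, 5/2, sqrt(15), sqrt(17), 6]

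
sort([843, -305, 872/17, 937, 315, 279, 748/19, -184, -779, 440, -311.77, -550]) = [-779, -550, -311.77, -305, -184, 748/19, 872/17, 279, 315, 440, 843, 937]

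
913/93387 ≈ 0.00978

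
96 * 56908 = 5463168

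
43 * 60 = 2580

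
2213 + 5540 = 7753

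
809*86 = 69574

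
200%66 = 2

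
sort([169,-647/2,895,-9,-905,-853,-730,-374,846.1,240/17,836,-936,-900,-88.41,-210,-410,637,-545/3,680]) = [-936,-905,-900,-853,-730,-410,-374,-647/2,-210,-545/3,-88.41,-9,240/17,169,637,680,836,846.1,895]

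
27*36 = 972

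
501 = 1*501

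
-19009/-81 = 234 + 55/81 ≈ 234.68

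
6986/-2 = -3493 = -3493.00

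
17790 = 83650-65860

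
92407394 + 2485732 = 94893126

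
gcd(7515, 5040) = 45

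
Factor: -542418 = -1 * 2^1 * 3^1 * 90403^1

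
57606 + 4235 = 61841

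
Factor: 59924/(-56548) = -1 * 67^(-1) * 71^1 = -71/67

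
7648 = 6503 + 1145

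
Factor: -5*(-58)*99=2^1*3^2*5^1*11^1*29^1=28710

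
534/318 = 1 + 36/53 ≈ 1.68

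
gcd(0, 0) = 0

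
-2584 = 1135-3719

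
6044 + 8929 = 14973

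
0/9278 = 0 = 0.00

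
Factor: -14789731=-1*11^1*227^1*5923^1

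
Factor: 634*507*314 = 2^2*3^1*13^2*157^1*317^1 = 100931532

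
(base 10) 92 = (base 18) 52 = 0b1011100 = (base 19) 4g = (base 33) 2q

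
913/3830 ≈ 0.238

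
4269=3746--523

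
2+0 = 2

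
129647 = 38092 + 91555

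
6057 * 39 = 236223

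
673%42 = 1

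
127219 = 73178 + 54041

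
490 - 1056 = -566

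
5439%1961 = 1517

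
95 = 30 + 65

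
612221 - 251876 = 360345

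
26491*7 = 185437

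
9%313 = 9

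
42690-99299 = -56609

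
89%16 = 9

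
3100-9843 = -6743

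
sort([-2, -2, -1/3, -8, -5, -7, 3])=[-8, -7, -5, -2, -2, -1/3, 3]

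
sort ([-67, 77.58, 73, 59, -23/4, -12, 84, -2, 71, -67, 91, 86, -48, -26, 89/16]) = [-67, -67, -48, -26, -12, -23/4, -2, 89/16, 59, 71, 73, 77.58, 84, 86, 91]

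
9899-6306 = 3593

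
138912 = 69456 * 2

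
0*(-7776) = 0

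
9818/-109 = -90 - 8/109 ≈ -90.07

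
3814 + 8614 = 12428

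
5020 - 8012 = -2992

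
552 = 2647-2095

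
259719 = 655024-395305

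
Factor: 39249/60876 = 2^(-2)*7^2*19^(-1) = 49/76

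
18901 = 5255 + 13646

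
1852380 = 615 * 3012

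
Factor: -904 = -1*2^3*113^1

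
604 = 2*302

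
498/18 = 83/3 ≈ 27.67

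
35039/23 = 1523 + 10/23 ≈ 1523.43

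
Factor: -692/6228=-1*3^(-2)=-1/9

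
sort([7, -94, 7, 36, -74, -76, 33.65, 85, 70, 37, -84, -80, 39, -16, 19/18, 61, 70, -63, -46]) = [-94, -84, -80, -76, -74, -63, -46, -16, 19/18, 7, 7, 33.65, 36, 37, 39, 61, 70, 70, 85]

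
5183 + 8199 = 13382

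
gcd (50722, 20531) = 7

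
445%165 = 115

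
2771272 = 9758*284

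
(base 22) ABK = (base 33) 4MK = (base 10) 5102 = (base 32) 4VE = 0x13EE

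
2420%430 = 270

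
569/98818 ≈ 0.00576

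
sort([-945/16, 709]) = [-945/16, 709]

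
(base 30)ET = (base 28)G1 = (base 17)197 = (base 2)111000001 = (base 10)449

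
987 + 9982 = 10969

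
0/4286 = 0 = 0.00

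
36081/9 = 4009 = 4009.00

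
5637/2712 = 1879/904 ≈ 2.08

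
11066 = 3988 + 7078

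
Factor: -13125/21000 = -1 * 2^(-3) * 5^1 = -5/8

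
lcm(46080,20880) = 1336320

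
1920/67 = 28 + 44/67 ≈ 28.66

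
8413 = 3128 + 5285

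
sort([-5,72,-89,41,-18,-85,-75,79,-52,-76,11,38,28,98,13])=[-89,-85,-76,-75,-52,-18,-5,11,13,28,38,41,72,79,98]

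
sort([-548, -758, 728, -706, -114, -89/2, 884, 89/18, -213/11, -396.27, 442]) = [-758, -706, -548, -396.27, -114, -89/2, -213/11, 89/18, 442, 728, 884]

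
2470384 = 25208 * 98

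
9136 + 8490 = 17626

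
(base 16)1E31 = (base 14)2B61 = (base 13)3697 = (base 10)7729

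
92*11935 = 1098020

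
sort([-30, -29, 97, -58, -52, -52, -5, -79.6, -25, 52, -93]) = [-93, -79.6, -58, -52, -52, -30, -29, -25, -5, 52, 97]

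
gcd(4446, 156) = 78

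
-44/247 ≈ -0.178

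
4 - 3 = 1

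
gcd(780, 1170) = 390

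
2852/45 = 63 + 17/45 ≈ 63.38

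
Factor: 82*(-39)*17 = -1*2^1*3^1*13^1*17^1*41^1 = -54366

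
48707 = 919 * 53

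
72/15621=24/5207 ≈ 0.00461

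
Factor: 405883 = 31^1*13093^1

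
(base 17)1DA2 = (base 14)3318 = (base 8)21212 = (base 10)8842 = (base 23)GGA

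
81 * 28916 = 2342196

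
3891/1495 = 2 + 901/1495 ≈ 2.60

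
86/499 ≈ 0.172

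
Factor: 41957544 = 2^3*3^1*67^1*97^1*269^1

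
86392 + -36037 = 50355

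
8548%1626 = 418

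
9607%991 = 688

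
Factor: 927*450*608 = 2^6*3^4*5^2*19^1*103^1 = 253627200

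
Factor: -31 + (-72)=-1*103^1=-103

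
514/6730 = 257/3365 ≈ 0.0764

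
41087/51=805 + 32/51 ≈ 805.63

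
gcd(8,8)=8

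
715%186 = 157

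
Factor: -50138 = -1*2^1*11^1*43^1*53^1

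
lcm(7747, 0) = 0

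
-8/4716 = -2/1179≈-0.00170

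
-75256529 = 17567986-92824515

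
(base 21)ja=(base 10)409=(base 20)109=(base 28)eh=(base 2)110011001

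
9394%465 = 94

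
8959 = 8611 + 348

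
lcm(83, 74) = 6142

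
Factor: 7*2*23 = 2^1*7^1*23^1 = 322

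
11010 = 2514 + 8496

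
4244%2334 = 1910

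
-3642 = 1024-4666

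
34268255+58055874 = 92324129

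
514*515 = 264710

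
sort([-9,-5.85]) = [-9,-5.85]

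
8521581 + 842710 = 9364291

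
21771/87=250 + 7/29 ≈ 250.24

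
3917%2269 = 1648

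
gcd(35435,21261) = 7087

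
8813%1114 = 1015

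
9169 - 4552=4617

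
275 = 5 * 55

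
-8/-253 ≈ 0.0316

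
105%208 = 105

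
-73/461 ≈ -0.158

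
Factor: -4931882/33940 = -1*2^(-1)*5^(-1)*1697^(-1)*2465941^1 = -2465941/16970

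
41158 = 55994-14836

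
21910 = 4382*5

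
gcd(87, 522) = 87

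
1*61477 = 61477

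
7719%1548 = 1527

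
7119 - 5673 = 1446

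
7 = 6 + 1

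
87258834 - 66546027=20712807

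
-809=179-988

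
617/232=2 + 153/232 ≈ 2.66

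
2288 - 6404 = -4116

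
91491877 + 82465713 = 173957590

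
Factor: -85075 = -1*5^2*41^1*83^1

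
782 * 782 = 611524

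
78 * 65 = 5070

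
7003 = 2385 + 4618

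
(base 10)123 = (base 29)47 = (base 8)173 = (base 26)4j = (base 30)43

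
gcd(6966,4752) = 54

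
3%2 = 1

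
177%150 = 27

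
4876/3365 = 1 + 1511/3365 ≈ 1.45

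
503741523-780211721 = -276470198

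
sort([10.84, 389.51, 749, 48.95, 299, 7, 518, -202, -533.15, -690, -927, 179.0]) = [-927, -690, -533.15, -202, 7, 10.84, 48.95, 179.0, 299, 389.51, 518, 749]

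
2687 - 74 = 2613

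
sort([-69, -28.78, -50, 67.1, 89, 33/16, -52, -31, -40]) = [-69, -52, -50, -40, -31, -28.78, 33/16, 67.1, 89]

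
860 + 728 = 1588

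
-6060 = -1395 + -4665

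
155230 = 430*361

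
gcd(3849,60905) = 1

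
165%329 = 165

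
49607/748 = 66 + 239/748 ≈ 66.32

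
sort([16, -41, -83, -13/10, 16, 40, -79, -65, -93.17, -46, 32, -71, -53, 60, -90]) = [-93.17, -90, -83, -79, -71, -65, -53, -46, -41, -13/10, 16, 16, 32, 40, 60]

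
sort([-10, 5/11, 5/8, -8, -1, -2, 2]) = [-10, -8, -2, -1, 5/11, 5/8, 2]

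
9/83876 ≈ 0.000107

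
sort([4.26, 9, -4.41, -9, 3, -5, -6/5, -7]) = [-9, -7, -5, -4.41, -6/5, 3, 4.26, 9]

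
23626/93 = 254 + 4/93 ≈ 254.04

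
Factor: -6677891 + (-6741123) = -1 * 2^1 * 7^1 * 958501^1 = -13419014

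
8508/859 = 9+777/859 ≈ 9.90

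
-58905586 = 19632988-78538574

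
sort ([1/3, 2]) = [1/3, 2]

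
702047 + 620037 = 1322084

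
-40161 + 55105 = 14944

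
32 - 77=-45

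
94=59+35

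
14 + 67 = 81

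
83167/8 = 10395 + 7/8 ≈ 10395.88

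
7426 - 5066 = 2360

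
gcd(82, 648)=2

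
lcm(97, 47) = 4559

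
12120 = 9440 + 2680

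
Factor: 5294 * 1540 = 2^3 * 5^1 * 7^1 * 11^1 * 2647^1 = 8152760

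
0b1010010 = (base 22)3g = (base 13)64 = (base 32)2i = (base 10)82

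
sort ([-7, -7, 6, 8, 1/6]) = [-7, -7, 1/6, 6, 8]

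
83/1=83=83.00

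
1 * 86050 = 86050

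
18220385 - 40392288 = -22171903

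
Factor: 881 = 881^1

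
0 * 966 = 0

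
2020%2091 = 2020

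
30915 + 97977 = 128892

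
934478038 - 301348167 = 633129871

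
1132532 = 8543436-7410904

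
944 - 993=-49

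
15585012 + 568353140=583938152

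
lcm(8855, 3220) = 35420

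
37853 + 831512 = 869365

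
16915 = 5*3383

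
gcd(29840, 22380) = 7460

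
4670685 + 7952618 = 12623303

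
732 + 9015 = 9747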